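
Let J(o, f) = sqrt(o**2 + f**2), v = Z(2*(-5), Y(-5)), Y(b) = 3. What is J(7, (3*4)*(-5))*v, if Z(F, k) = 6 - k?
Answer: 3*sqrt(3649) ≈ 181.22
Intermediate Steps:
v = 3 (v = 6 - 1*3 = 6 - 3 = 3)
J(o, f) = sqrt(f**2 + o**2)
J(7, (3*4)*(-5))*v = sqrt(((3*4)*(-5))**2 + 7**2)*3 = sqrt((12*(-5))**2 + 49)*3 = sqrt((-60)**2 + 49)*3 = sqrt(3600 + 49)*3 = sqrt(3649)*3 = 3*sqrt(3649)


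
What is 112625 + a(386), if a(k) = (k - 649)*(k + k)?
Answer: -90411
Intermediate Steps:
a(k) = 2*k*(-649 + k) (a(k) = (-649 + k)*(2*k) = 2*k*(-649 + k))
112625 + a(386) = 112625 + 2*386*(-649 + 386) = 112625 + 2*386*(-263) = 112625 - 203036 = -90411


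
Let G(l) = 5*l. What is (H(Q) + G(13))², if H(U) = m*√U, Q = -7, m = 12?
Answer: 3217 + 1560*I*√7 ≈ 3217.0 + 4127.4*I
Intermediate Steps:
H(U) = 12*√U
(H(Q) + G(13))² = (12*√(-7) + 5*13)² = (12*(I*√7) + 65)² = (12*I*√7 + 65)² = (65 + 12*I*√7)²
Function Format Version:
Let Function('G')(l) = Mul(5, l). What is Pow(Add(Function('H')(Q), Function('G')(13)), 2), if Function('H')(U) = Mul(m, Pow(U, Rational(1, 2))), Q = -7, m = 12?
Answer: Add(3217, Mul(1560, I, Pow(7, Rational(1, 2)))) ≈ Add(3217.0, Mul(4127.4, I))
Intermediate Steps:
Function('H')(U) = Mul(12, Pow(U, Rational(1, 2)))
Pow(Add(Function('H')(Q), Function('G')(13)), 2) = Pow(Add(Mul(12, Pow(-7, Rational(1, 2))), Mul(5, 13)), 2) = Pow(Add(Mul(12, Mul(I, Pow(7, Rational(1, 2)))), 65), 2) = Pow(Add(Mul(12, I, Pow(7, Rational(1, 2))), 65), 2) = Pow(Add(65, Mul(12, I, Pow(7, Rational(1, 2)))), 2)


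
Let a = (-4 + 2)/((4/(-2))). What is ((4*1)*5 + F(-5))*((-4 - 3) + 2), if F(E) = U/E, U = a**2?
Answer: -99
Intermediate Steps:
a = 1 (a = -2/(4*(-1/2)) = -2/(-2) = -2*(-1/2) = 1)
U = 1 (U = 1**2 = 1)
F(E) = 1/E
((4*1)*5 + F(-5))*((-4 - 3) + 2) = ((4*1)*5 + 1/(-5))*((-4 - 3) + 2) = (4*5 - 1/5)*(-7 + 2) = (20 - 1/5)*(-5) = (99/5)*(-5) = -99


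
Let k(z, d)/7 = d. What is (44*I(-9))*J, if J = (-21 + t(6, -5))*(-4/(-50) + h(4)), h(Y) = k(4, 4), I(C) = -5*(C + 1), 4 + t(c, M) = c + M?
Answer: -5930496/5 ≈ -1.1861e+6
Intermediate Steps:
t(c, M) = -4 + M + c (t(c, M) = -4 + (c + M) = -4 + (M + c) = -4 + M + c)
k(z, d) = 7*d
I(C) = -5 - 5*C (I(C) = -5*(1 + C) = -5 - 5*C)
h(Y) = 28 (h(Y) = 7*4 = 28)
J = -16848/25 (J = (-21 + (-4 - 5 + 6))*(-4/(-50) + 28) = (-21 - 3)*(-4*(-1/50) + 28) = -24*(2/25 + 28) = -24*702/25 = -16848/25 ≈ -673.92)
(44*I(-9))*J = (44*(-5 - 5*(-9)))*(-16848/25) = (44*(-5 + 45))*(-16848/25) = (44*40)*(-16848/25) = 1760*(-16848/25) = -5930496/5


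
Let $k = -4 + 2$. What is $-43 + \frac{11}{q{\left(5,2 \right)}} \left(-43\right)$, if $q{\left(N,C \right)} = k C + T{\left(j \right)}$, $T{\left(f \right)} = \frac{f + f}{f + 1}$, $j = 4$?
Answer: $\frac{1849}{12} \approx 154.08$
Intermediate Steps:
$T{\left(f \right)} = \frac{2 f}{1 + f}$
$k = -2$
$q{\left(N,C \right)} = \frac{8}{5} - 2 C$ ($q{\left(N,C \right)} = - 2 C + 2 \cdot 4 \frac{1}{1 + 4} = - 2 C + 2 \cdot 4 \cdot \frac{1}{5} = - 2 C + \frac{8}{5} = \frac{8}{5} - 2 C$)
$-43 + \frac{11}{q{\left(5,2 \right)}} \left(-43\right) = -43 + \frac{11}{\frac{8}{5} - 4} \left(-43\right) = -43 + \frac{11}{- \frac{12}{5}} \left(-43\right) = -43 + 11 \left(- \frac{5}{12}\right) \left(-43\right) = -43 - - \frac{2365}{12} = -43 + \frac{2365}{12} = \frac{1849}{12}$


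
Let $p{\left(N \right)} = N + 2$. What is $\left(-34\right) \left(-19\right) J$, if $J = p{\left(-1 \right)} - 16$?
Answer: $-9690$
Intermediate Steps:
$p{\left(N \right)} = 2 + N$
$J = -15$ ($J = \left(2 - 1\right) - 16 = 1 - 16 = -15$)
$\left(-34\right) \left(-19\right) J = \left(-34\right) \left(-19\right) \left(-15\right) = 646 \left(-15\right) = -9690$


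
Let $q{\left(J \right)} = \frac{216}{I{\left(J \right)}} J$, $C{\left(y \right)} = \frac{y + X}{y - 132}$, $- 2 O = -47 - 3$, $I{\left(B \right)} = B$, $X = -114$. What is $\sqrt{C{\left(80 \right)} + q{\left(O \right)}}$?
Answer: $\frac{\sqrt{146458}}{26} \approx 14.719$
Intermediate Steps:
$O = 25$ ($O = - \frac{-47 - 3}{2} = \left(- \frac{1}{2}\right) \left(-50\right) = 25$)
$C{\left(y \right)} = \frac{-114 + y}{-132 + y}$ ($C{\left(y \right)} = \frac{y - 114}{y - 132} = \frac{-114 + y}{-132 + y}$)
$q{\left(J \right)} = 216$ ($q{\left(J \right)} = \frac{216}{J} J = 216$)
$\sqrt{C{\left(80 \right)} + q{\left(O \right)}} = \sqrt{\frac{-114 + 80}{-132 + 80} + 216} = \sqrt{\frac{1}{-52} \left(-34\right) + 216} = \sqrt{\left(- \frac{1}{52}\right) \left(-34\right) + 216} = \sqrt{\frac{17}{26} + 216} = \sqrt{\frac{5633}{26}} = \frac{\sqrt{146458}}{26}$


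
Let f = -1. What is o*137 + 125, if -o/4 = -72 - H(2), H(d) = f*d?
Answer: 38485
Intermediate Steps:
H(d) = -d
o = 280 (o = -4*(-72 - (-1)*2) = -4*(-72 - 1*(-2)) = -4*(-72 + 2) = -4*(-70) = 280)
o*137 + 125 = 280*137 + 125 = 38360 + 125 = 38485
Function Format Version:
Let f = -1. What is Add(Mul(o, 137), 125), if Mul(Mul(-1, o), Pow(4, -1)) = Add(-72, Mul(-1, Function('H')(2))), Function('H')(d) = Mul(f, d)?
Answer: 38485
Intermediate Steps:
Function('H')(d) = Mul(-1, d)
o = 280 (o = Mul(-4, Add(-72, Mul(-1, Mul(-1, 2)))) = Mul(-4, Add(-72, Mul(-1, -2))) = Mul(-4, Add(-72, 2)) = Mul(-4, -70) = 280)
Add(Mul(o, 137), 125) = Add(Mul(280, 137), 125) = Add(38360, 125) = 38485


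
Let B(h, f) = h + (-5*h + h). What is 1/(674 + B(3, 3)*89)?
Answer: -1/127 ≈ -0.0078740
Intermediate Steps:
B(h, f) = -3*h (B(h, f) = h - 4*h = -3*h)
1/(674 + B(3, 3)*89) = 1/(674 - 3*3*89) = 1/(674 - 9*89) = 1/(674 - 801) = 1/(-127) = -1/127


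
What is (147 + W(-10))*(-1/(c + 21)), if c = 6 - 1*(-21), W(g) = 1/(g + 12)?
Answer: -295/96 ≈ -3.0729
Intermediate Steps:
W(g) = 1/(12 + g)
c = 27 (c = 6 + 21 = 27)
(147 + W(-10))*(-1/(c + 21)) = (147 + 1/(12 - 10))*(-1/(27 + 21)) = (147 + 1/2)*(-1/48) = (147 + ½)*(-1*1/48) = (295/2)*(-1/48) = -295/96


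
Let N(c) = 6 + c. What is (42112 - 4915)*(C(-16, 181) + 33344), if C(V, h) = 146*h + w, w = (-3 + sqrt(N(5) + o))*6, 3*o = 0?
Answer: 2222595144 + 223182*sqrt(11) ≈ 2.2233e+9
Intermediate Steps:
o = 0 (o = (1/3)*0 = 0)
w = -18 + 6*sqrt(11) (w = (-3 + sqrt((6 + 5) + 0))*6 = (-3 + sqrt(11 + 0))*6 = (-3 + sqrt(11))*6 = -18 + 6*sqrt(11) ≈ 1.8997)
C(V, h) = -18 + 6*sqrt(11) + 146*h (C(V, h) = 146*h + (-18 + 6*sqrt(11)) = -18 + 6*sqrt(11) + 146*h)
(42112 - 4915)*(C(-16, 181) + 33344) = (42112 - 4915)*((-18 + 6*sqrt(11) + 146*181) + 33344) = 37197*((-18 + 6*sqrt(11) + 26426) + 33344) = 37197*((26408 + 6*sqrt(11)) + 33344) = 37197*(59752 + 6*sqrt(11)) = 2222595144 + 223182*sqrt(11)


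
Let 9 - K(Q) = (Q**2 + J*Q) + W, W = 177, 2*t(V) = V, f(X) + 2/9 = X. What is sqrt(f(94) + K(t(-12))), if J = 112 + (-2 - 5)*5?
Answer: sqrt(3166)/3 ≈ 18.756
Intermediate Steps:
f(X) = -2/9 + X
t(V) = V/2
J = 77 (J = 112 - 7*5 = 112 - 35 = 77)
K(Q) = -168 - Q**2 - 77*Q (K(Q) = 9 - ((Q**2 + 77*Q) + 177) = 9 - (177 + Q**2 + 77*Q) = 9 + (-177 - Q**2 - 77*Q) = -168 - Q**2 - 77*Q)
sqrt(f(94) + K(t(-12))) = sqrt((-2/9 + 94) + (-168 - ((1/2)*(-12))**2 - 77*(-12)/2)) = sqrt(844/9 + (-168 - 1*(-6)**2 - 77*(-6))) = sqrt(844/9 + (-168 - 1*36 + 462)) = sqrt(844/9 + (-168 - 36 + 462)) = sqrt(844/9 + 258) = sqrt(3166/9) = sqrt(3166)/3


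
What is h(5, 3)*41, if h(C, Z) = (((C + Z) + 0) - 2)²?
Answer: 1476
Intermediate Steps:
h(C, Z) = (-2 + C + Z)² (h(C, Z) = ((C + Z) - 2)² = (-2 + C + Z)²)
h(5, 3)*41 = (-2 + 5 + 3)²*41 = 6²*41 = 36*41 = 1476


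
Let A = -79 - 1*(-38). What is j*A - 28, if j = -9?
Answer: 341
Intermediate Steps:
A = -41 (A = -79 + 38 = -41)
j*A - 28 = -9*(-41) - 28 = 369 - 28 = 341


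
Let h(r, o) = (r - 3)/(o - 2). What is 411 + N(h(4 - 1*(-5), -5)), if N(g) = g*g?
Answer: 20175/49 ≈ 411.73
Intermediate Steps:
h(r, o) = (-3 + r)/(-2 + o)
N(g) = g²
411 + N(h(4 - 1*(-5), -5)) = 411 + ((-3 + (4 - 1*(-5)))/(-2 - 5))² = 411 + ((-3 + (4 + 5))/(-7))² = 411 + (-(-3 + 9)/7)² = 411 + (-⅐*6)² = 411 + (-6/7)² = 411 + 36/49 = 20175/49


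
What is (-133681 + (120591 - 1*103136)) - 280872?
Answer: -397098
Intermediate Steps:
(-133681 + (120591 - 1*103136)) - 280872 = (-133681 + (120591 - 103136)) - 280872 = (-133681 + 17455) - 280872 = -116226 - 280872 = -397098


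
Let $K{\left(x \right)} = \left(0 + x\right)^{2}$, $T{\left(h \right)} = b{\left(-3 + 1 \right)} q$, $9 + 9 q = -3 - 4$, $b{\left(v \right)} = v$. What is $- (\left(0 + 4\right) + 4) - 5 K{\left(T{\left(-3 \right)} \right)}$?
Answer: $- \frac{5768}{81} \approx -71.21$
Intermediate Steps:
$q = - \frac{16}{9}$ ($q = -1 + \frac{-3 - 4}{9} = -1 + \frac{1}{9} \left(-7\right) = -1 - \frac{7}{9} = - \frac{16}{9} \approx -1.7778$)
$T{\left(h \right)} = \frac{32}{9}$ ($T{\left(h \right)} = \left(-3 + 1\right) \left(- \frac{16}{9}\right) = \left(-2\right) \left(- \frac{16}{9}\right) = \frac{32}{9}$)
$K{\left(x \right)} = x^{2}$
$- (\left(0 + 4\right) + 4) - 5 K{\left(T{\left(-3 \right)} \right)} = - (\left(0 + 4\right) + 4) - 5 \left(\frac{32}{9}\right)^{2} = - (4 + 4) - \frac{5120}{81} = \left(-1\right) 8 - \frac{5120}{81} = -8 - \frac{5120}{81} = - \frac{5768}{81}$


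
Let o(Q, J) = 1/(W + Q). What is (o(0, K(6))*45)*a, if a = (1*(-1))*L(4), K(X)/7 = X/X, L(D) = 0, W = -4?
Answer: 0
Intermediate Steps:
K(X) = 7 (K(X) = 7*(X/X) = 7*1 = 7)
o(Q, J) = 1/(-4 + Q)
a = 0 (a = (1*(-1))*0 = -1*0 = 0)
(o(0, K(6))*45)*a = (45/(-4 + 0))*0 = (45/(-4))*0 = -1/4*45*0 = -45/4*0 = 0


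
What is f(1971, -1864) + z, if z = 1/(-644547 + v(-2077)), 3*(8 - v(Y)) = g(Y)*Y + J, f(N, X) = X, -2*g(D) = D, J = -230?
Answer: -833496914/447155 ≈ -1864.0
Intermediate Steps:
g(D) = -D/2
v(Y) = 254/3 + Y**2/6 (v(Y) = 8 - ((-Y/2)*Y - 230)/3 = 8 - (-Y**2/2 - 230)/3 = 8 - (-230 - Y**2/2)/3 = 8 + (230/3 + Y**2/6) = 254/3 + Y**2/6)
z = 6/447155 (z = 1/(-644547 + (254/3 + (1/6)*(-2077)**2)) = 1/(-644547 + (254/3 + (1/6)*4313929)) = 1/(-644547 + (254/3 + 4313929/6)) = 1/(-644547 + 4314437/6) = 1/(447155/6) = 6/447155 ≈ 1.3418e-5)
f(1971, -1864) + z = -1864 + 6/447155 = -833496914/447155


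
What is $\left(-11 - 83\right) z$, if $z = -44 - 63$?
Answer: $10058$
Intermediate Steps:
$z = -107$
$\left(-11 - 83\right) z = \left(-11 - 83\right) \left(-107\right) = \left(-94\right) \left(-107\right) = 10058$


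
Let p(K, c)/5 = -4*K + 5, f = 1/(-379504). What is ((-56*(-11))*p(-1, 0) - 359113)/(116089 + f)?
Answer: -125764969072/44056239855 ≈ -2.8546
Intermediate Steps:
f = -1/379504 ≈ -2.6350e-6
p(K, c) = 25 - 20*K (p(K, c) = 5*(-4*K + 5) = 5*(5 - 4*K) = 25 - 20*K)
((-56*(-11))*p(-1, 0) - 359113)/(116089 + f) = ((-56*(-11))*(25 - 20*(-1)) - 359113)/(116089 - 1/379504) = (616*(25 + 20) - 359113)/(44056239855/379504) = (616*45 - 359113)*(379504/44056239855) = (27720 - 359113)*(379504/44056239855) = -331393*379504/44056239855 = -125764969072/44056239855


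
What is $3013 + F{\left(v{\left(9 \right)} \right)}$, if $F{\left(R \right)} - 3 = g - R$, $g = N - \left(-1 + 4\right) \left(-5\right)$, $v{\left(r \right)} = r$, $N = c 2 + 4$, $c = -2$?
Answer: $3022$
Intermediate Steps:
$N = 0$ ($N = \left(-2\right) 2 + 4 = -4 + 4 = 0$)
$g = 15$ ($g = 0 - \left(-1 + 4\right) \left(-5\right) = 0 - 3 \left(-5\right) = 0 - -15 = 0 + 15 = 15$)
$F{\left(R \right)} = 18 - R$ ($F{\left(R \right)} = 3 - \left(-15 + R\right) = 18 - R$)
$3013 + F{\left(v{\left(9 \right)} \right)} = 3013 + \left(18 - 9\right) = 3013 + 9 = 3022$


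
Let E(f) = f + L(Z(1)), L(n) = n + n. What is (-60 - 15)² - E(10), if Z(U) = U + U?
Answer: 5611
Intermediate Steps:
Z(U) = 2*U
L(n) = 2*n
E(f) = 4 + f (E(f) = f + 2*(2*1) = f + 2*2 = f + 4 = 4 + f)
(-60 - 15)² - E(10) = (-60 - 15)² - (4 + 10) = (-75)² - 1*14 = 5625 - 14 = 5611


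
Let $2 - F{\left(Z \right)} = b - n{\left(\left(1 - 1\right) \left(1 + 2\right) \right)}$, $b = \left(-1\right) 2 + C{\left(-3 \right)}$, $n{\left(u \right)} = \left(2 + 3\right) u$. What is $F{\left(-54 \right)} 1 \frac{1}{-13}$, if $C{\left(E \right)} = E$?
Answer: $- \frac{7}{13} \approx -0.53846$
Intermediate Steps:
$n{\left(u \right)} = 5 u$
$b = -5$ ($b = \left(-1\right) 2 - 3 = -2 - 3 = -5$)
$F{\left(Z \right)} = 7$ ($F{\left(Z \right)} = 2 - \left(-5 - 5 \left(1 - 1\right) \left(1 + 2\right)\right) = 2 - \left(-5 - 5 \cdot 0 \cdot 3\right) = 2 - \left(-5 - 5 \cdot 0\right) = 2 - \left(-5 - 0\right) = 2 - \left(-5 + 0\right) = 2 - -5 = 2 + 5 = 7$)
$F{\left(-54 \right)} 1 \frac{1}{-13} = 7 \cdot 1 \frac{1}{-13} = 7 \cdot 1 \left(- \frac{1}{13}\right) = 7 \left(- \frac{1}{13}\right) = - \frac{7}{13}$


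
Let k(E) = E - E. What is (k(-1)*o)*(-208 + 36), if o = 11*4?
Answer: 0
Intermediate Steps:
k(E) = 0
o = 44
(k(-1)*o)*(-208 + 36) = (0*44)*(-208 + 36) = 0*(-172) = 0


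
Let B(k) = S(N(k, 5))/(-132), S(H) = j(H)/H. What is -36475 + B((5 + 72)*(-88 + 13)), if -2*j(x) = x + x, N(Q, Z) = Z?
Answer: -4814699/132 ≈ -36475.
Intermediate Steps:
j(x) = -x (j(x) = -(x + x)/2 = -x)
S(H) = -1 (S(H) = (-H)/H = -1)
B(k) = 1/132 (B(k) = -1/(-132) = -1*(-1/132) = 1/132)
-36475 + B((5 + 72)*(-88 + 13)) = -36475 + 1/132 = -4814699/132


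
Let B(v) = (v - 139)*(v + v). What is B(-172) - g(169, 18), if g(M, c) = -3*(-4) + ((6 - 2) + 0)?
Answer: 106968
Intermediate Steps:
g(M, c) = 16 (g(M, c) = 12 + (4 + 0) = 12 + 4 = 16)
B(v) = 2*v*(-139 + v) (B(v) = (-139 + v)*(2*v) = 2*v*(-139 + v))
B(-172) - g(169, 18) = 2*(-172)*(-139 - 172) - 1*16 = 2*(-172)*(-311) - 16 = 106984 - 16 = 106968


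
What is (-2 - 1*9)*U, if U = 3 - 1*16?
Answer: 143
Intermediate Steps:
U = -13 (U = 3 - 16 = -13)
(-2 - 1*9)*U = (-2 - 1*9)*(-13) = (-2 - 9)*(-13) = -11*(-13) = 143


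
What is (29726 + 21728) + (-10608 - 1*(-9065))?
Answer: 49911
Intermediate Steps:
(29726 + 21728) + (-10608 - 1*(-9065)) = 51454 + (-10608 + 9065) = 51454 - 1543 = 49911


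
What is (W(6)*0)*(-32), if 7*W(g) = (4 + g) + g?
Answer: 0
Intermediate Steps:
W(g) = 4/7 + 2*g/7 (W(g) = ((4 + g) + g)/7 = (4 + 2*g)/7 = 4/7 + 2*g/7)
(W(6)*0)*(-32) = ((4/7 + (2/7)*6)*0)*(-32) = ((4/7 + 12/7)*0)*(-32) = ((16/7)*0)*(-32) = 0*(-32) = 0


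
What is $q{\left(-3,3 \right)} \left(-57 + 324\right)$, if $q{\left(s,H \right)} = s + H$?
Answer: $0$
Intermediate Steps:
$q{\left(s,H \right)} = H + s$
$q{\left(-3,3 \right)} \left(-57 + 324\right) = \left(3 - 3\right) \left(-57 + 324\right) = 0 \cdot 267 = 0$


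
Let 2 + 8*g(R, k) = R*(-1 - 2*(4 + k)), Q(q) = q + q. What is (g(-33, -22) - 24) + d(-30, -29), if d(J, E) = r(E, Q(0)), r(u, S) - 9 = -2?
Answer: -1293/8 ≈ -161.63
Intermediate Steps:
Q(q) = 2*q
g(R, k) = -1/4 + R*(-9 - 2*k)/8 (g(R, k) = -1/4 + (R*(-1 - 2*(4 + k)))/8 = -1/4 + (R*(-1 + (-8 - 2*k)))/8 = -1/4 + (R*(-9 - 2*k))/8 = -1/4 + R*(-9 - 2*k)/8)
r(u, S) = 7 (r(u, S) = 9 - 2 = 7)
d(J, E) = 7
(g(-33, -22) - 24) + d(-30, -29) = ((-1/4 - 9/8*(-33) - 1/4*(-33)*(-22)) - 24) + 7 = ((-1/4 + 297/8 - 363/2) - 24) + 7 = (-1157/8 - 24) + 7 = -1349/8 + 7 = -1293/8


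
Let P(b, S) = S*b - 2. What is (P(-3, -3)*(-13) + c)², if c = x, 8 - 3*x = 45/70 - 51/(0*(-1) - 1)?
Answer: 19651489/1764 ≈ 11140.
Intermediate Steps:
P(b, S) = -2 + S*b
x = -611/42 (x = 8/3 - (45/70 - 51/(0*(-1) - 1))/3 = 8/3 - (45*(1/70) - 51/(0 - 1))/3 = 8/3 - (9/14 - 51/(-1))/3 = 8/3 - (9/14 - 51*(-1))/3 = 8/3 - (9/14 + 51)/3 = 8/3 - ⅓*723/14 = 8/3 - 241/14 = -611/42 ≈ -14.548)
c = -611/42 ≈ -14.548
(P(-3, -3)*(-13) + c)² = ((-2 - 3*(-3))*(-13) - 611/42)² = ((-2 + 9)*(-13) - 611/42)² = (7*(-13) - 611/42)² = (-91 - 611/42)² = (-4433/42)² = 19651489/1764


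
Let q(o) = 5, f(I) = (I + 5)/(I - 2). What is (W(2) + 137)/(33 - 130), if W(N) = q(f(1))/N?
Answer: -279/194 ≈ -1.4381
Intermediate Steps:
f(I) = (5 + I)/(-2 + I)
W(N) = 5/N
(W(2) + 137)/(33 - 130) = (5/2 + 137)/(33 - 130) = (5*(1/2) + 137)/(-97) = (5/2 + 137)*(-1/97) = (279/2)*(-1/97) = -279/194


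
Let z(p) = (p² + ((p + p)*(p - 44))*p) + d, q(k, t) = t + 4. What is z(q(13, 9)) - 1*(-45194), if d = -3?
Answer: 34882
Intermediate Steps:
q(k, t) = 4 + t
z(p) = -3 + p² + 2*p²*(-44 + p) (z(p) = (p² + ((p + p)*(p - 44))*p) - 3 = (p² + ((2*p)*(-44 + p))*p) - 3 = (p² + (2*p*(-44 + p))*p) - 3 = (p² + 2*p²*(-44 + p)) - 3 = -3 + p² + 2*p²*(-44 + p))
z(q(13, 9)) - 1*(-45194) = (-3 - 87*(4 + 9)² + 2*(4 + 9)³) - 1*(-45194) = (-3 - 87*13² + 2*13³) + 45194 = (-3 - 87*169 + 2*2197) + 45194 = (-3 - 14703 + 4394) + 45194 = -10312 + 45194 = 34882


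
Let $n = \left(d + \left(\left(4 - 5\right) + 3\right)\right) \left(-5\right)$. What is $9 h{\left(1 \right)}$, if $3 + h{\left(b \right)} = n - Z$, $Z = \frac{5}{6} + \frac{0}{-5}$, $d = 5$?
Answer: $- \frac{699}{2} \approx -349.5$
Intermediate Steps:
$Z = \frac{5}{6}$ ($Z = 5 \cdot \frac{1}{6} + 0 \left(- \frac{1}{5}\right) = \frac{5}{6} + 0 = \frac{5}{6} \approx 0.83333$)
$n = -35$ ($n = \left(5 + \left(\left(4 - 5\right) + 3\right)\right) \left(-5\right) = \left(5 + \left(-1 + 3\right)\right) \left(-5\right) = \left(5 + 2\right) \left(-5\right) = 7 \left(-5\right) = -35$)
$h{\left(b \right)} = - \frac{233}{6}$ ($h{\left(b \right)} = -3 - \frac{215}{6} = - \frac{233}{6}$)
$9 h{\left(1 \right)} = 9 \left(- \frac{233}{6}\right) = - \frac{699}{2}$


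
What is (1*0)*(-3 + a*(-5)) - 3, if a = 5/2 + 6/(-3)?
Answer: -3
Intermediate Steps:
a = 1/2 (a = 5*(1/2) + 6*(-1/3) = 5/2 - 2 = 1/2 ≈ 0.50000)
(1*0)*(-3 + a*(-5)) - 3 = (1*0)*(-3 + (1/2)*(-5)) - 3 = 0*(-3 - 5/2) - 3 = 0*(-11/2) - 3 = 0 - 3 = -3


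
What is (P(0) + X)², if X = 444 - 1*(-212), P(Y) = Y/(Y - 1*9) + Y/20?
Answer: 430336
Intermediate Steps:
P(Y) = Y/20 + Y/(-9 + Y) (P(Y) = Y/(Y - 9) + Y*(1/20) = Y/(-9 + Y) + Y/20 = Y/20 + Y/(-9 + Y))
X = 656 (X = 444 + 212 = 656)
(P(0) + X)² = ((1/20)*0*(11 + 0)/(-9 + 0) + 656)² = ((1/20)*0*11/(-9) + 656)² = ((1/20)*0*(-⅑)*11 + 656)² = (0 + 656)² = 656² = 430336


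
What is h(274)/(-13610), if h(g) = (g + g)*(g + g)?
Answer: -150152/6805 ≈ -22.065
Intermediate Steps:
h(g) = 4*g**2 (h(g) = (2*g)*(2*g) = 4*g**2)
h(274)/(-13610) = (4*274**2)/(-13610) = (4*75076)*(-1/13610) = 300304*(-1/13610) = -150152/6805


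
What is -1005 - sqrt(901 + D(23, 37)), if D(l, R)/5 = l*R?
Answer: -1005 - 2*sqrt(1289) ≈ -1076.8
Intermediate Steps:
D(l, R) = 5*R*l (D(l, R) = 5*(l*R) = 5*(R*l) = 5*R*l)
-1005 - sqrt(901 + D(23, 37)) = -1005 - sqrt(901 + 5*37*23) = -1005 - sqrt(901 + 4255) = -1005 - sqrt(5156) = -1005 - 2*sqrt(1289)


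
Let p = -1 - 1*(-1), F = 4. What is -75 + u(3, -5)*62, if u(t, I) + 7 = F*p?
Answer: -509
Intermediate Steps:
p = 0 (p = -1 + 1 = 0)
u(t, I) = -7 (u(t, I) = -7 + 4*0 = -7 + 0 = -7)
-75 + u(3, -5)*62 = -75 - 7*62 = -75 - 434 = -509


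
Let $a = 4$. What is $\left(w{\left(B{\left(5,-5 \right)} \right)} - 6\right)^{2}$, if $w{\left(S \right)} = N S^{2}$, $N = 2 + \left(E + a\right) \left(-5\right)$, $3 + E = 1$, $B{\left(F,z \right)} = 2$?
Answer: $1444$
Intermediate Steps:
$E = -2$ ($E = -3 + 1 = -2$)
$N = -8$ ($N = 2 + \left(-2 + 4\right) \left(-5\right) = 2 + 2 \left(-5\right) = 2 - 10 = -8$)
$w{\left(S \right)} = - 8 S^{2}$
$\left(w{\left(B{\left(5,-5 \right)} \right)} - 6\right)^{2} = \left(- 8 \cdot 2^{2} - 6\right)^{2} = \left(\left(-8\right) 4 - 6\right)^{2} = \left(-32 - 6\right)^{2} = \left(-38\right)^{2} = 1444$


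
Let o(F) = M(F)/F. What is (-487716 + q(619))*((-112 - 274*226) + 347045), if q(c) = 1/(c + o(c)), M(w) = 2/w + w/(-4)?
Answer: -131820234888931159656/948323483 ≈ -1.3900e+11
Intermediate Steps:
M(w) = 2/w - w/4 (M(w) = 2/w + w*(-¼) = 2/w - w/4)
o(F) = (2/F - F/4)/F
q(c) = 1/(-¼ + c + 2/c²) (q(c) = 1/(c + (-¼ + 2/c²)) = 1/(-¼ + c + 2/c²))
(-487716 + q(619))*((-112 - 274*226) + 347045) = (-487716 + 4*619²/(8 - 1*619² + 4*619³))*((-112 - 274*226) + 347045) = (-487716 + 4*383161/(8 - 1*383161 + 4*237176659))*((-112 - 61924) + 347045) = (-487716 + 4*383161/(8 - 383161 + 948706636))*(-62036 + 347045) = (-487716 + 4*383161/948323483)*285009 = (-487716 + 4*383161*(1/948323483))*285009 = (-487716 + 1532644/948323483)*285009 = -462512534302184/948323483*285009 = -131820234888931159656/948323483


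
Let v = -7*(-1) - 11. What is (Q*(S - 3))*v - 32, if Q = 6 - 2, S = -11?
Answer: 192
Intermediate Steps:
Q = 4
v = -4 (v = 7 - 11 = -4)
(Q*(S - 3))*v - 32 = (4*(-11 - 3))*(-4) - 32 = (4*(-14))*(-4) - 32 = -56*(-4) - 32 = 224 - 32 = 192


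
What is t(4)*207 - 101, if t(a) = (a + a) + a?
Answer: 2383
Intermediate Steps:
t(a) = 3*a (t(a) = 2*a + a = 3*a)
t(4)*207 - 101 = (3*4)*207 - 101 = 12*207 - 101 = 2484 - 101 = 2383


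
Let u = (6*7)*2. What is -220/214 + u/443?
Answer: -39742/47401 ≈ -0.83842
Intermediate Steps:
u = 84 (u = 42*2 = 84)
-220/214 + u/443 = -220/214 + 84/443 = -220*1/214 + 84*(1/443) = -110/107 + 84/443 = -39742/47401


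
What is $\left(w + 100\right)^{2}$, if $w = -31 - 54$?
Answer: $225$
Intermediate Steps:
$w = -85$
$\left(w + 100\right)^{2} = \left(-85 + 100\right)^{2} = 15^{2} = 225$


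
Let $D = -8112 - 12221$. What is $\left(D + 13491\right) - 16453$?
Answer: $-23295$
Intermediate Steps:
$D = -20333$
$\left(D + 13491\right) - 16453 = \left(-20333 + 13491\right) - 16453 = -6842 - 16453 = -23295$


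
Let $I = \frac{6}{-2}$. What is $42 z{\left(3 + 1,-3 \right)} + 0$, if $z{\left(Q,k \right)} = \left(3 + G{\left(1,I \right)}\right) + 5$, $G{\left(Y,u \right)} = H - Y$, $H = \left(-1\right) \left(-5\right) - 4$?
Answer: $336$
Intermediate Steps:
$I = -3$ ($I = 6 \left(- \frac{1}{2}\right) = -3$)
$H = 1$ ($H = 5 - 4 = 1$)
$G{\left(Y,u \right)} = 1 - Y$
$z{\left(Q,k \right)} = 8$ ($z{\left(Q,k \right)} = \left(3 + \left(1 - 1\right)\right) + 5 = \left(3 + 0\right) + 5 = 3 + 5 = 8$)
$42 z{\left(3 + 1,-3 \right)} + 0 = 42 \cdot 8 + 0 = 336 + 0 = 336$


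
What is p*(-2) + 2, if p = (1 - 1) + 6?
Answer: -10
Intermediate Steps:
p = 6 (p = 0 + 6 = 6)
p*(-2) + 2 = 6*(-2) + 2 = -12 + 2 = -10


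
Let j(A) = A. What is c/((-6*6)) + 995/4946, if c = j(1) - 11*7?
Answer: 102929/44514 ≈ 2.3123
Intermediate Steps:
c = -76 (c = 1 - 11*7 = 1 - 77 = -76)
c/((-6*6)) + 995/4946 = -76/((-6*6)) + 995/4946 = -76/(-36) + 995*(1/4946) = -76*(-1/36) + 995/4946 = 19/9 + 995/4946 = 102929/44514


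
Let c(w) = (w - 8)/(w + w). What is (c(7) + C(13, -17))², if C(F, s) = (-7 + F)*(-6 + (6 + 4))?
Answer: 112225/196 ≈ 572.58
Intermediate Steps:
C(F, s) = -28 + 4*F (C(F, s) = (-7 + F)*(-6 + 10) = (-7 + F)*4 = -28 + 4*F)
c(w) = (-8 + w)/(2*w) (c(w) = (-8 + w)/((2*w)) = (-8 + w)*(1/(2*w)) = (-8 + w)/(2*w))
(c(7) + C(13, -17))² = ((½)*(-8 + 7)/7 + (-28 + 4*13))² = ((½)*(⅐)*(-1) + (-28 + 52))² = (-1/14 + 24)² = (335/14)² = 112225/196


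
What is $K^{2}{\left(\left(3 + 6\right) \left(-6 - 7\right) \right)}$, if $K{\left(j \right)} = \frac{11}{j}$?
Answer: $\frac{121}{13689} \approx 0.0088392$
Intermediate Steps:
$K^{2}{\left(\left(3 + 6\right) \left(-6 - 7\right) \right)} = \left(\frac{11}{\left(3 + 6\right) \left(-6 - 7\right)}\right)^{2} = \left(\frac{11}{9 \left(-13\right)}\right)^{2} = \left(\frac{11}{-117}\right)^{2} = \left(11 \left(- \frac{1}{117}\right)\right)^{2} = \left(- \frac{11}{117}\right)^{2} = \frac{121}{13689}$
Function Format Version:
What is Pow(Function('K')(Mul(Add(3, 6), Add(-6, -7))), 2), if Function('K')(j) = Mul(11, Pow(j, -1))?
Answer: Rational(121, 13689) ≈ 0.0088392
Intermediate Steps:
Pow(Function('K')(Mul(Add(3, 6), Add(-6, -7))), 2) = Pow(Mul(11, Pow(Mul(Add(3, 6), Add(-6, -7)), -1)), 2) = Pow(Mul(11, Pow(Mul(9, -13), -1)), 2) = Pow(Mul(11, Pow(-117, -1)), 2) = Pow(Mul(11, Rational(-1, 117)), 2) = Pow(Rational(-11, 117), 2) = Rational(121, 13689)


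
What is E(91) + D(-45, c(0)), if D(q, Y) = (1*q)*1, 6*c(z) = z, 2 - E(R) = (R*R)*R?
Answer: -753614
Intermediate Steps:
E(R) = 2 - R**3 (E(R) = 2 - R*R*R = 2 - R**2*R = 2 - R**3)
c(z) = z/6
D(q, Y) = q (D(q, Y) = q*1 = q)
E(91) + D(-45, c(0)) = (2 - 1*91**3) - 45 = (2 - 1*753571) - 45 = (2 - 753571) - 45 = -753569 - 45 = -753614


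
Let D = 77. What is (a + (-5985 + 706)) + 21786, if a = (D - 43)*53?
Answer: 18309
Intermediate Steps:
a = 1802 (a = (77 - 43)*53 = 34*53 = 1802)
(a + (-5985 + 706)) + 21786 = (1802 + (-5985 + 706)) + 21786 = (1802 - 5279) + 21786 = -3477 + 21786 = 18309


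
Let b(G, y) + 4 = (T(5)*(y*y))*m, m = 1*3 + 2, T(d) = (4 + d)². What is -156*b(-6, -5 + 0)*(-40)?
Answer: 63155040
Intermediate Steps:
m = 5 (m = 3 + 2 = 5)
b(G, y) = -4 + 405*y² (b(G, y) = -4 + ((4 + 5)²*(y*y))*5 = -4 + (9²*y²)*5 = -4 + (81*y²)*5 = -4 + 405*y²)
-156*b(-6, -5 + 0)*(-40) = -156*(-4 + 405*(-5 + 0)²)*(-40) = -156*(-4 + 405*(-5)²)*(-40) = -156*(-4 + 405*25)*(-40) = -156*(-4 + 10125)*(-40) = -156*10121*(-40) = -1578876*(-40) = 63155040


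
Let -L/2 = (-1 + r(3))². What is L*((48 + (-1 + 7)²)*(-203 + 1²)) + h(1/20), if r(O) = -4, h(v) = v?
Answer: 16968001/20 ≈ 8.4840e+5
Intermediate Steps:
L = -50 (L = -2*(-1 - 4)² = -2*(-5)² = -2*25 = -50)
L*((48 + (-1 + 7)²)*(-203 + 1²)) + h(1/20) = -50*(48 + (-1 + 7)²)*(-203 + 1²) + 1/20 = -50*(48 + 6²)*(-203 + 1) + 1/20 = -50*(48 + 36)*(-202) + 1/20 = -4200*(-202) + 1/20 = -50*(-16968) + 1/20 = 848400 + 1/20 = 16968001/20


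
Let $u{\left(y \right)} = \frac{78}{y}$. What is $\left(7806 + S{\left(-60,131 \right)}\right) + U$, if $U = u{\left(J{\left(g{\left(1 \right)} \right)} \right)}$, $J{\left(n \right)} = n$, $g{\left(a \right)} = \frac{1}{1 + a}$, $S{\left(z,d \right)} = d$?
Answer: $8093$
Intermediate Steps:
$U = 156$ ($U = \frac{78}{\frac{1}{1 + 1}} = \frac{78}{\frac{1}{2}} = 78 \frac{1}{\frac{1}{2}} = 78 \cdot 2 = 156$)
$\left(7806 + S{\left(-60,131 \right)}\right) + U = \left(7806 + 131\right) + 156 = 7937 + 156 = 8093$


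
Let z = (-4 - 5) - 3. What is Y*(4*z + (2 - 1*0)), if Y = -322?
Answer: 14812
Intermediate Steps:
z = -12 (z = -9 - 3 = -12)
Y*(4*z + (2 - 1*0)) = -322*(4*(-12) + (2 - 1*0)) = -322*(-48 + (2 + 0)) = -322*(-48 + 2) = -322*(-46) = 14812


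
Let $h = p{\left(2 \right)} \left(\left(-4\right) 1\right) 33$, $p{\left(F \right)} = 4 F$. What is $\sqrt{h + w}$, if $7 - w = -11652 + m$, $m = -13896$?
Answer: $\sqrt{24499} \approx 156.52$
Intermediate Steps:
$w = 25555$ ($w = 7 - \left(-11652 - 13896\right) = 7 - -25548 = 7 + 25548 = 25555$)
$h = -1056$ ($h = 4 \cdot 2 \left(\left(-4\right) 1\right) 33 = 8 \left(-4\right) 33 = \left(-32\right) 33 = -1056$)
$\sqrt{h + w} = \sqrt{-1056 + 25555} = \sqrt{24499}$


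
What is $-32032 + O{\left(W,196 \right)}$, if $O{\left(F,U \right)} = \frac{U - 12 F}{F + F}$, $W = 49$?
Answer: $-32036$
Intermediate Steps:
$O{\left(F,U \right)} = \frac{U - 12 F}{2 F}$
$-32032 + O{\left(W,196 \right)} = -32032 - \left(6 - \frac{98}{49}\right) = -32032 - \left(6 - 2\right) = -32032 + \left(-6 + 2\right) = -32032 - 4 = -32036$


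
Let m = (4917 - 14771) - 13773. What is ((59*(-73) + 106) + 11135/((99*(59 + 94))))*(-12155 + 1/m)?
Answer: 1074775921189096/21051657 ≈ 5.1054e+7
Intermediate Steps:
m = -23627 (m = -9854 - 13773 = -23627)
((59*(-73) + 106) + 11135/((99*(59 + 94))))*(-12155 + 1/m) = ((59*(-73) + 106) + 11135/((99*(59 + 94))))*(-12155 + 1/(-23627)) = ((-4307 + 106) + 11135/((99*153)))*(-12155 - 1/23627) = (-4201 + 11135/15147)*(-287186186/23627) = (-4201 + 11135*(1/15147))*(-287186186/23627) = (-4201 + 655/891)*(-287186186/23627) = -3742436/891*(-287186186/23627) = 1074775921189096/21051657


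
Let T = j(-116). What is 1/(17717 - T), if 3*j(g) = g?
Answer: 3/53267 ≈ 5.6320e-5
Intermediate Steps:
j(g) = g/3
T = -116/3 (T = (⅓)*(-116) = -116/3 ≈ -38.667)
1/(17717 - T) = 1/(17717 - 1*(-116/3)) = 1/(17717 + 116/3) = 1/(53267/3) = 3/53267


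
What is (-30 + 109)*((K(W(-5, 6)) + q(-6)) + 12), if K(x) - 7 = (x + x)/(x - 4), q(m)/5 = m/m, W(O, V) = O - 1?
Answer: 9954/5 ≈ 1990.8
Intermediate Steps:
W(O, V) = -1 + O
q(m) = 5 (q(m) = 5*(m/m) = 5*1 = 5)
K(x) = 7 + 2*x/(-4 + x) (K(x) = 7 + (x + x)/(x - 4) = 7 + (2*x)/(-4 + x) = 7 + 2*x/(-4 + x))
(-30 + 109)*((K(W(-5, 6)) + q(-6)) + 12) = (-30 + 109)*(((-28 + 9*(-1 - 5))/(-4 + (-1 - 5)) + 5) + 12) = 79*(((-28 + 9*(-6))/(-4 - 6) + 5) + 12) = 79*(((-28 - 54)/(-10) + 5) + 12) = 79*((-⅒*(-82) + 5) + 12) = 79*((41/5 + 5) + 12) = 79*(66/5 + 12) = 79*(126/5) = 9954/5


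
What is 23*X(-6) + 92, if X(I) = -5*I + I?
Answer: 644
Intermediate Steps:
X(I) = -4*I
23*X(-6) + 92 = 23*(-4*(-6)) + 92 = 23*24 + 92 = 552 + 92 = 644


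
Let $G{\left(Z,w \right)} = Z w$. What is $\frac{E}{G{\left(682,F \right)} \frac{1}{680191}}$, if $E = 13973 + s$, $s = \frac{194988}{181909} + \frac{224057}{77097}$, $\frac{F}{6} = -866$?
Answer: $- \frac{66666220563178370899}{24849358801895628} \approx -2682.8$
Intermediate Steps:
$F = -5196$ ($F = 6 \left(-866\right) = -5196$)
$s = \frac{55790974649}{14024638173}$ ($s = 194988 \cdot \frac{1}{181909} + 224057 \cdot \frac{1}{77097} = \frac{194988}{181909} + \frac{224057}{77097} = \frac{55790974649}{14024638173} \approx 3.9781$)
$E = \frac{196022060165978}{14024638173}$ ($E = 13973 + \frac{55790974649}{14024638173} = \frac{196022060165978}{14024638173} \approx 13977.0$)
$\frac{E}{G{\left(682,F \right)} \frac{1}{680191}} = \frac{196022060165978}{14024638173 \frac{682 \left(-5196\right)}{680191}} = \frac{196022060165978}{14024638173 \left(\left(-3543672\right) \frac{1}{680191}\right)} = \frac{196022060165978}{14024638173 \left(- \frac{3543672}{680191}\right)} = \frac{196022060165978}{14024638173} \left(- \frac{680191}{3543672}\right) = - \frac{66666220563178370899}{24849358801895628}$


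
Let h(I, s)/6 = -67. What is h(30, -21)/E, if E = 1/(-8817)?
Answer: 3544434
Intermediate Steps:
h(I, s) = -402 (h(I, s) = 6*(-67) = -402)
E = -1/8817 ≈ -0.00011342
h(30, -21)/E = -402/(-1/8817) = -402*(-8817) = 3544434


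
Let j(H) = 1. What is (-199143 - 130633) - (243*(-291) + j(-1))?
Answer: -259064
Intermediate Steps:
(-199143 - 130633) - (243*(-291) + j(-1)) = (-199143 - 130633) - (243*(-291) + 1) = -329776 - (-70713 + 1) = -329776 - 1*(-70712) = -329776 + 70712 = -259064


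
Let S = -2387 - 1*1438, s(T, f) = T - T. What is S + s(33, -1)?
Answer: -3825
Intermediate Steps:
s(T, f) = 0
S = -3825 (S = -2387 - 1438 = -3825)
S + s(33, -1) = -3825 + 0 = -3825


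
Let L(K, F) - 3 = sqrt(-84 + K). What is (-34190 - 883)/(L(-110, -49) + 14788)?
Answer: -172921581/72924625 + 11691*I*sqrt(194)/72924625 ≈ -2.3712 + 0.0022329*I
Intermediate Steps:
L(K, F) = 3 + sqrt(-84 + K)
(-34190 - 883)/(L(-110, -49) + 14788) = (-34190 - 883)/((3 + sqrt(-84 - 110)) + 14788) = -35073/((3 + sqrt(-194)) + 14788) = -35073/((3 + I*sqrt(194)) + 14788) = -35073/(14791 + I*sqrt(194))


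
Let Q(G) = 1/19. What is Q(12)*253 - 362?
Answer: -6625/19 ≈ -348.68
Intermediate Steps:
Q(G) = 1/19
Q(12)*253 - 362 = (1/19)*253 - 362 = 253/19 - 362 = -6625/19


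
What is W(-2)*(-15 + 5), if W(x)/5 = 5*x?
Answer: 500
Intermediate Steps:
W(x) = 25*x (W(x) = 5*(5*x) = 25*x)
W(-2)*(-15 + 5) = (25*(-2))*(-15 + 5) = -50*(-10) = 500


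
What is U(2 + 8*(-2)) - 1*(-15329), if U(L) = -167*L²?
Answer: -17403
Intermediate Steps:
U(2 + 8*(-2)) - 1*(-15329) = -167*(2 + 8*(-2))² - 1*(-15329) = -167*(2 - 16)² + 15329 = -167*(-14)² + 15329 = -167*196 + 15329 = -32732 + 15329 = -17403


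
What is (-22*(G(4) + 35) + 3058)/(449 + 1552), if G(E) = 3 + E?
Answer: 2134/2001 ≈ 1.0665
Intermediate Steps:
(-22*(G(4) + 35) + 3058)/(449 + 1552) = (-22*((3 + 4) + 35) + 3058)/(449 + 1552) = (-22*(7 + 35) + 3058)/2001 = (-22*42 + 3058)*(1/2001) = (-924 + 3058)*(1/2001) = 2134*(1/2001) = 2134/2001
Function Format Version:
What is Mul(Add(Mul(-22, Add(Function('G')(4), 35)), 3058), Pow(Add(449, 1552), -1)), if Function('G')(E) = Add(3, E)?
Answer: Rational(2134, 2001) ≈ 1.0665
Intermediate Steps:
Mul(Add(Mul(-22, Add(Function('G')(4), 35)), 3058), Pow(Add(449, 1552), -1)) = Mul(Add(Mul(-22, Add(Add(3, 4), 35)), 3058), Pow(Add(449, 1552), -1)) = Mul(Add(Mul(-22, Add(7, 35)), 3058), Pow(2001, -1)) = Mul(Add(Mul(-22, 42), 3058), Rational(1, 2001)) = Mul(Add(-924, 3058), Rational(1, 2001)) = Mul(2134, Rational(1, 2001)) = Rational(2134, 2001)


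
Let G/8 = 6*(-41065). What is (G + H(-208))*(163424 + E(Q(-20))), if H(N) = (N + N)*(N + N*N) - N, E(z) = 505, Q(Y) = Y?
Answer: -3259270475232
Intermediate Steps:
H(N) = -N + 2*N*(N + N²) (H(N) = (2*N)*(N + N²) - N = 2*N*(N + N²) - N = -N + 2*N*(N + N²))
G = -1971120 (G = 8*(6*(-41065)) = 8*(-246390) = -1971120)
(G + H(-208))*(163424 + E(Q(-20))) = (-1971120 - 208*(-1 + 2*(-208) + 2*(-208)²))*(163424 + 505) = (-1971120 - 208*(-1 - 416 + 2*43264))*163929 = (-1971120 - 208*(-1 - 416 + 86528))*163929 = (-1971120 - 208*86111)*163929 = (-1971120 - 17911088)*163929 = -19882208*163929 = -3259270475232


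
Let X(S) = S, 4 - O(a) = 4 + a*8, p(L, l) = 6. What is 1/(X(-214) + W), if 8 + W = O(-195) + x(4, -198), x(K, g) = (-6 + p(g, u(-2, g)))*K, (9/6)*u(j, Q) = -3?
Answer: 1/1338 ≈ 0.00074738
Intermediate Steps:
u(j, Q) = -2 (u(j, Q) = (⅔)*(-3) = -2)
x(K, g) = 0 (x(K, g) = (-6 + 6)*K = 0*K = 0)
O(a) = -8*a (O(a) = 4 - (4 + a*8) = 4 - (4 + 8*a) = 4 + (-4 - 8*a) = -8*a)
W = 1552 (W = -8 + (-8*(-195) + 0) = -8 + (1560 + 0) = -8 + 1560 = 1552)
1/(X(-214) + W) = 1/(-214 + 1552) = 1/1338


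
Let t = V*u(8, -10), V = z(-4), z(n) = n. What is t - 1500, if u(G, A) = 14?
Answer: -1556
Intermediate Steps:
V = -4
t = -56 (t = -4*14 = -56)
t - 1500 = -56 - 1500 = -1556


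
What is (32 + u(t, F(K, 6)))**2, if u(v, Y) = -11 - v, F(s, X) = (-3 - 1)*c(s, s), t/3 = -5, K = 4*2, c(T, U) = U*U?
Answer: 1296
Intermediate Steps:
c(T, U) = U**2
K = 8
t = -15 (t = 3*(-5) = -15)
F(s, X) = -4*s**2 (F(s, X) = (-3 - 1)*s**2 = -4*s**2)
(32 + u(t, F(K, 6)))**2 = (32 + (-11 - 1*(-15)))**2 = (32 + (-11 + 15))**2 = (32 + 4)**2 = 36**2 = 1296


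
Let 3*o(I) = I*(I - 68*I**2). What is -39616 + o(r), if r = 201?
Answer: -184093105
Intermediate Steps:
o(I) = I*(I - 68*I**2)/3 (o(I) = (I*(I - 68*I**2))/3 = I*(I - 68*I**2)/3)
-39616 + o(r) = -39616 + (1/3)*201**2*(1 - 68*201) = -39616 + (1/3)*40401*(1 - 13668) = -39616 + (1/3)*40401*(-13667) = -39616 - 184053489 = -184093105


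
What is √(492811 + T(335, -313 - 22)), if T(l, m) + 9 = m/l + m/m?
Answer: √492802 ≈ 702.00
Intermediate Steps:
T(l, m) = -8 + m/l (T(l, m) = -9 + (m/l + m/m) = -9 + (m/l + 1) = -9 + (1 + m/l) = -8 + m/l)
√(492811 + T(335, -313 - 22)) = √(492811 + (-8 + (-313 - 22)/335)) = √(492811 + (-8 - 335*1/335)) = √(492811 + (-8 - 1)) = √(492811 - 9) = √492802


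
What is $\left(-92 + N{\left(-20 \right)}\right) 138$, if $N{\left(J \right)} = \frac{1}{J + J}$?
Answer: $- \frac{253989}{20} \approx -12699.0$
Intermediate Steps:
$N{\left(J \right)} = \frac{1}{2 J}$
$\left(-92 + N{\left(-20 \right)}\right) 138 = \left(-92 + \frac{1}{2 \left(-20\right)}\right) 138 = \left(-92 + \frac{1}{2} \left(- \frac{1}{20}\right)\right) 138 = \left(-92 - \frac{1}{40}\right) 138 = \left(- \frac{3681}{40}\right) 138 = - \frac{253989}{20}$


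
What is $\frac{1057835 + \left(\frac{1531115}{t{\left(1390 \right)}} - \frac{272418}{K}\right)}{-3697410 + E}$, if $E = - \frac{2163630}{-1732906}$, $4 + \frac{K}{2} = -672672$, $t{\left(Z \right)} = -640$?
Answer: $- \frac{937381423091998553}{3283818091572727680} \approx -0.28545$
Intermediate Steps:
$K = -1345352$ ($K = -8 + 2 \left(-672672\right) = -8 - 1345344 = -1345352$)
$E = \frac{154545}{123779}$ ($E = \left(-2163630\right) \left(- \frac{1}{1732906}\right) = \frac{154545}{123779} \approx 1.2486$)
$\frac{1057835 + \left(\frac{1531115}{t{\left(1390 \right)}} - \frac{272418}{K}\right)}{-3697410 + E} = \frac{1057835 + \left(\frac{1531115}{-640} - \frac{272418}{-1345352}\right)}{-3697410 + \frac{154545}{123779}} = \frac{1057835 + \left(1531115 \left(- \frac{1}{640}\right) - - \frac{136209}{672676}\right)}{- \frac{457661557845}{123779}} = \left(1057835 + \left(- \frac{306223}{128} + \frac{136209}{672676}\right)\right) \left(- \frac{123779}{457661557845}\right) = \left(1057835 - \frac{51492856999}{21525632}\right) \left(- \frac{123779}{457661557845}\right) = \frac{22719074069721}{21525632} \left(- \frac{123779}{457661557845}\right) = - \frac{937381423091998553}{3283818091572727680}$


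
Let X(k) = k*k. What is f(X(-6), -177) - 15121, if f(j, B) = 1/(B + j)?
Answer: -2132062/141 ≈ -15121.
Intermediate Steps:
X(k) = k²
f(X(-6), -177) - 15121 = 1/(-177 + (-6)²) - 15121 = 1/(-177 + 36) - 15121 = 1/(-141) - 15121 = -1/141 - 15121 = -2132062/141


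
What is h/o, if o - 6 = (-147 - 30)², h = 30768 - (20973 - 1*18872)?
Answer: 28667/31335 ≈ 0.91486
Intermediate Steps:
h = 28667 (h = 30768 - (20973 - 18872) = 30768 - 1*2101 = 30768 - 2101 = 28667)
o = 31335 (o = 6 + (-147 - 30)² = 6 + (-177)² = 6 + 31329 = 31335)
h/o = 28667/31335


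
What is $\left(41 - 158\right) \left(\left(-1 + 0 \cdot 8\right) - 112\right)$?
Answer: $13221$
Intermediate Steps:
$\left(41 - 158\right) \left(\left(-1 + 0 \cdot 8\right) - 112\right) = - 117 \left(\left(-1 + 0\right) - 112\right) = - 117 \left(-1 - 112\right) = \left(-117\right) \left(-113\right) = 13221$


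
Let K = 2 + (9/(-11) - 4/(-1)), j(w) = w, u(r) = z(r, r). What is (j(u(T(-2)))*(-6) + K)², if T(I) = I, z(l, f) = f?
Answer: 35721/121 ≈ 295.21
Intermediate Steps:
u(r) = r
K = 57/11 (K = 2 + (9*(-1/11) - 4*(-1)) = 2 + (-9/11 + 4) = 2 + 35/11 = 57/11 ≈ 5.1818)
(j(u(T(-2)))*(-6) + K)² = (-2*(-6) + 57/11)² = (12 + 57/11)² = (189/11)² = 35721/121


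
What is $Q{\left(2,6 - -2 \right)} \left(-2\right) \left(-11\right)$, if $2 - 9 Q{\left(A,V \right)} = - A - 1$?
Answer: $\frac{110}{9} \approx 12.222$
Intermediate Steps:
$Q{\left(A,V \right)} = \frac{1}{3} + \frac{A}{9}$ ($Q{\left(A,V \right)} = \frac{2}{9} - \frac{- A - 1}{9} = \frac{2}{9} - \frac{-1 - A}{9} = \frac{2}{9} + \left(\frac{1}{9} + \frac{A}{9}\right) = \frac{1}{3} + \frac{A}{9}$)
$Q{\left(2,6 - -2 \right)} \left(-2\right) \left(-11\right) = \left(\frac{1}{3} + \frac{1}{9} \cdot 2\right) \left(-2\right) \left(-11\right) = \left(\frac{1}{3} + \frac{2}{9}\right) \left(-2\right) \left(-11\right) = \frac{5}{9} \left(-2\right) \left(-11\right) = \left(- \frac{10}{9}\right) \left(-11\right) = \frac{110}{9}$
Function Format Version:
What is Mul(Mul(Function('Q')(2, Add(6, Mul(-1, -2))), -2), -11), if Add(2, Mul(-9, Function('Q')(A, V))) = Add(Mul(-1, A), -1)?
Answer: Rational(110, 9) ≈ 12.222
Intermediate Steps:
Function('Q')(A, V) = Add(Rational(1, 3), Mul(Rational(1, 9), A)) (Function('Q')(A, V) = Add(Rational(2, 9), Mul(Rational(-1, 9), Add(Mul(-1, A), -1))) = Add(Rational(2, 9), Mul(Rational(-1, 9), Add(-1, Mul(-1, A)))) = Add(Rational(2, 9), Add(Rational(1, 9), Mul(Rational(1, 9), A))) = Add(Rational(1, 3), Mul(Rational(1, 9), A)))
Mul(Mul(Function('Q')(2, Add(6, Mul(-1, -2))), -2), -11) = Mul(Mul(Add(Rational(1, 3), Mul(Rational(1, 9), 2)), -2), -11) = Mul(Mul(Add(Rational(1, 3), Rational(2, 9)), -2), -11) = Mul(Mul(Rational(5, 9), -2), -11) = Mul(Rational(-10, 9), -11) = Rational(110, 9)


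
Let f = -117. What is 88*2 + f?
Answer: 59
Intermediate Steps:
88*2 + f = 88*2 - 117 = 176 - 117 = 59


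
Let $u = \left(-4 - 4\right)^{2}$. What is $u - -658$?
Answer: $722$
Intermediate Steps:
$u = 64$ ($u = \left(-8\right)^{2} = 64$)
$u - -658 = 64 - -658 = 64 + 658 = 722$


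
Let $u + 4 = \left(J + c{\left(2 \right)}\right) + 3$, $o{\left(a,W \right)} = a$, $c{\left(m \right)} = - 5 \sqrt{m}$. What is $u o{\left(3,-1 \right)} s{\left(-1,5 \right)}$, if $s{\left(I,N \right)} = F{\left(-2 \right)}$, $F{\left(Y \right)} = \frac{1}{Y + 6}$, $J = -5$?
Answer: $- \frac{9}{2} - \frac{15 \sqrt{2}}{4} \approx -9.8033$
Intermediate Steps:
$F{\left(Y \right)} = \frac{1}{6 + Y}$
$s{\left(I,N \right)} = \frac{1}{4}$ ($s{\left(I,N \right)} = \frac{1}{6 - 2} = \frac{1}{4}$)
$u = -6 - 5 \sqrt{2}$ ($u = -4 + \left(\left(-5 - 5 \sqrt{2}\right) + 3\right) = -4 - \left(2 + 5 \sqrt{2}\right) = -6 - 5 \sqrt{2} \approx -13.071$)
$u o{\left(3,-1 \right)} s{\left(-1,5 \right)} = \left(-6 - 5 \sqrt{2}\right) 3 \cdot \frac{1}{4} = \left(-6 - 5 \sqrt{2}\right) \frac{3}{4} = - \frac{9}{2} - \frac{15 \sqrt{2}}{4}$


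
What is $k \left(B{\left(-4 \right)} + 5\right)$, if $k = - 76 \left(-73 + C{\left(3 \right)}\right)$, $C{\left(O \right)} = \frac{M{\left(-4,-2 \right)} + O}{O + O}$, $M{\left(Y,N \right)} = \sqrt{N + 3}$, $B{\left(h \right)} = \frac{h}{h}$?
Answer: $32984$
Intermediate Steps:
$B{\left(h \right)} = 1$
$M{\left(Y,N \right)} = \sqrt{3 + N}$
$C{\left(O \right)} = \frac{1 + O}{2 O}$ ($C{\left(O \right)} = \frac{\sqrt{3 - 2} + O}{O + O} = \frac{\sqrt{1} + O}{2 O} = \left(1 + O\right) \frac{1}{2 O} = \frac{1 + O}{2 O}$)
$k = \frac{16492}{3}$ ($k = - 76 \left(-73 + \frac{1 + 3}{2 \cdot 3}\right) = - 76 \left(-73 + \frac{1}{2} \cdot \frac{1}{3} \cdot 4\right) = - 76 \left(-73 + \frac{2}{3}\right) = \left(-76\right) \left(- \frac{217}{3}\right) = \frac{16492}{3} \approx 5497.3$)
$k \left(B{\left(-4 \right)} + 5\right) = \frac{16492 \left(1 + 5\right)}{3} = \frac{16492}{3} \cdot 6 = 32984$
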